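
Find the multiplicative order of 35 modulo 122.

60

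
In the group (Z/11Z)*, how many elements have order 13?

0

φ(11) = 11 − 1 = 10 = 2 · 5.
In a cyclic group of order 10, there are φ(d) elements of order d for each divisor d of 10, and zero for non-divisors.
Here 10 is not a multiple of 13, so there are no elements of order 13.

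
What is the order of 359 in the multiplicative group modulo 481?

12

Since 359 ∈ (Z/481Z)^×, its order divides φ(481) = φ(13·37) = (13−1)·(37−1) = 12·36 = 432 = 2^4 · 3^3.
Divisors of 432: 1, 2, 3, 4, 6, 8, 9, 12, 16, 18, 24, 27, 36, 48, 54, 72, 108, 144, 216, 432.
Test each divisor d:
359^1 ≡ 359 (mod 481)
359^2 ≡ 454 (mod 481)
359^3 ≡ 408 (mod 481)
359^4 ≡ 248 (mod 481)
359^6 ≡ 38 (mod 481)
359^8 ≡ 417 (mod 481)
359^9 ≡ 112 (mod 481)
359^12 ≡ 1 (mod 481) ✓
So ord_481(359) = 12.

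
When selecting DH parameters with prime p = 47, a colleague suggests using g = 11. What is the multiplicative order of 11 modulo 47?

ord(11) | φ(47) = 47 − 1 = 46 = 2 · 23.
Divisors of 46: 1, 2, 23, 46.
Evaluate successive powers at the divisors of 46:
11^1 ≡ 11 (mod 47)
11^2 ≡ 27 (mod 47)
11^23 ≡ 46 (mod 47)
11^46 ≡ 1 (mod 47) ✓
Hence ord(11) = 46.

46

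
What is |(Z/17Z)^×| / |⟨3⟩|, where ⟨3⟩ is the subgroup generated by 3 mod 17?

1

By Lagrange's theorem, ord_17(3) divides φ(17) = 17 − 1 = 16 = 2^4.
Divisors of 16: 1, 2, 4, 8, 16.
Test each divisor d:
3^1 ≡ 3
3^2 ≡ 9
3^4 ≡ 13
3^8 ≡ 16
3^16 ≡ 1
The order of 3 is 16, so the subgroup it generates has 16 elements.
[(Z/17Z)^× : ⟨3⟩] = 16/16 = 1.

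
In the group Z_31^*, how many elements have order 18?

0

φ(31) = 31 − 1 = 30 = 2 · 3 · 5.
(Z/31Z)^× is cyclic (|G| = 30); a cyclic group of order m has exactly φ(d) elements of each order d | m, and none otherwise.
Here 30 is not a multiple of 18, so there are no elements of order 18.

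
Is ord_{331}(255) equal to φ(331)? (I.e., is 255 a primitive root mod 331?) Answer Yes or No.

φ(331) = 331 − 1 = 330 = 2 · 3 · 5 · 11.
Test 255^(330/q) mod 331 for each prime factor q of 330:
255^165 ≡ 330 (mod 331)  [q = 2: ≢ 1 ✓]
255^110 ≡ 299 (mod 331)  [q = 3: ≢ 1 ✓]
255^66 ≡ 64 (mod 331)  [q = 5: ≢ 1 ✓]
255^30 ≡ 85 (mod 331)  [q = 11: ≢ 1 ✓]
All checks pass, so 255 has order 330 and is a primitive root modulo 331.

Yes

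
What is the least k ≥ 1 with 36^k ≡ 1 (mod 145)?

By Lagrange's theorem, ord_145(36) divides φ(145) = φ(5·29) = (5−1)·(29−1) = 4·28 = 112 = 2^4 · 7.
Divisors of 112: 1, 2, 4, 7, 8, 14, 16, 28, 56, 112.
Test each divisor d:
36^1 ≡ 36 (mod 145)
36^2 ≡ 136 (mod 145)
36^4 ≡ 81 (mod 145)
36^7 ≡ 1 (mod 145) ✓
Hence ord(36) = 7.

7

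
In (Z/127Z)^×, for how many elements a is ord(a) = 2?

1

φ(127) = 127 − 1 = 126 = 2 · 3^2 · 7.
Since (Z/127Z)^× is cyclic of order 126, the number of elements of order d is φ(d) when d | 126 and 0 otherwise.
2 | 126, and φ(2) = 2 − 1 = 1.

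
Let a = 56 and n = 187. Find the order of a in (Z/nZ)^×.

16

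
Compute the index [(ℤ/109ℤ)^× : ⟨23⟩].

Since 23 ∈ (Z/109Z)^×, its order divides φ(109) = 109 − 1 = 108 = 2^2 · 3^3.
Divisors of 108: 1, 2, 3, 4, 6, 9, 12, 18, 27, 36, 54, 108.
Check 23^d mod 109 for each divisor in increasing order:
23^1 ≡ 23
23^2 ≡ 93
23^3 ≡ 68
23^4 ≡ 38
23^6 ≡ 46
23^9 ≡ 76
23^12 ≡ 45
23^18 ≡ 108
23^27 ≡ 33
23^36 ≡ 1
So ord_109(23) = 36, hence |⟨23⟩| = 36.
[(Z/109Z)^× : ⟨23⟩] = 108/36 = 3.

3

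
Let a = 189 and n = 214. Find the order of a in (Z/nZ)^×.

106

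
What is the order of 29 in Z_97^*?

The order of 29 must divide φ(97) = 97 − 1 = 96 = 2^5 · 3.
Divisors of 96: 1, 2, 3, 4, 6, 8, 12, 16, 24, 32, 48, 96.
Test each divisor d:
29^1 ≡ 29 (mod 97)
29^2 ≡ 65 (mod 97)
29^3 ≡ 42 (mod 97)
29^4 ≡ 54 (mod 97)
29^6 ≡ 18 (mod 97)
29^8 ≡ 6 (mod 97)
29^12 ≡ 33 (mod 97)
29^16 ≡ 36 (mod 97)
29^24 ≡ 22 (mod 97)
29^32 ≡ 35 (mod 97)
29^48 ≡ 96 (mod 97)
29^96 ≡ 1 (mod 97) ✓
So ord_97(29) = 96.

96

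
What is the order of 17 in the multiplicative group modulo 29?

4

ord(17) | φ(29) = 29 − 1 = 28 = 2^2 · 7.
Divisors of 28: 1, 2, 4, 7, 14, 28.
Compute 17^d (mod 29) for the divisors d until we hit 1:
17^1 ≡ 17 (mod 29)
17^2 ≡ 28 (mod 29)
17^4 ≡ 1 (mod 29) ✓
Hence ord(17) = 4.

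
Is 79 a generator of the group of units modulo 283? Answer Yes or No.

No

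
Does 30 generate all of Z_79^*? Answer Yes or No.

Yes

φ(79) = 79 − 1 = 78 = 2 · 3 · 13.
Test 30^(78/q) mod 79 for each prime factor q of 78:
30^39 ≡ 78 (mod 79)  [q = 2: ≢ 1 ✓]
30^26 ≡ 23 (mod 79)  [q = 3: ≢ 1 ✓]
30^6 ≡ 8 (mod 79)  [q = 13: ≢ 1 ✓]
Every test exponent gives a nontrivial residue, hence 30 generates the full group.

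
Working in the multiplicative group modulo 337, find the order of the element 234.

ord(234) | φ(337) = 337 − 1 = 336 = 2^4 · 3 · 7.
Divisors of 336: 1, 2, 3, 4, 6, 7, 8, 12, 14, 16, 21, 24, 28, 42, 48, 56, 84, 112, 168, 336.
Check 234^d mod 337 for each divisor in increasing order:
234^1 ≡ 234 (mod 337)
234^2 ≡ 162 (mod 337)
234^3 ≡ 164 (mod 337)
234^4 ≡ 295 (mod 337)
234^6 ≡ 273 (mod 337)
234^7 ≡ 189 (mod 337)
234^8 ≡ 79 (mod 337)
234^12 ≡ 52 (mod 337)
234^14 ≡ 336 (mod 337)
234^16 ≡ 175 (mod 337)
234^21 ≡ 148 (mod 337)
234^24 ≡ 8 (mod 337)
234^28 ≡ 1 (mod 337) ✓
So ord_337(234) = 28.

28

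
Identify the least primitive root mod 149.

φ(149) = 149 − 1 = 148 = 2^2 · 37.
Test candidates g = 2, 3, … against the prime factors q ∈ {2, 37} of φ(149): g is a generator iff g^(148/q) ≢ 1 for every such q.
g = 2: 2^74 ≡ 148; 2^4 ≡ 16 — none is 1, so 2 is a primitive root.
So 2 is the smallest generator of (Z/149Z)^×.

2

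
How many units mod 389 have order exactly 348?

φ(389) = 389 − 1 = 388 = 2^2 · 97.
In a cyclic group of order 388, there are φ(d) elements of order d for each divisor d of 388, and zero for non-divisors.
Here 388 is not a multiple of 348, so there are no elements of order 348.

0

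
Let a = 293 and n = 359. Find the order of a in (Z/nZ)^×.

The order of 293 must divide φ(359) = 359 − 1 = 358 = 2 · 179.
Divisors of 358: 1, 2, 179, 358.
Test each divisor d:
293^1 ≡ 293
293^2 ≡ 48
293^179 ≡ 358
293^358 ≡ 1
The smallest such exponent is 358, so the order of 293 is 358.

358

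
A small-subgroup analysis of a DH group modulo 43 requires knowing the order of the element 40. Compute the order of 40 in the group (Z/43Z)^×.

21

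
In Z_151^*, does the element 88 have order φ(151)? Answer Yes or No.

No

φ(151) = 151 − 1 = 150 = 2 · 3 · 5^2.
It suffices to check that the order of 88 is not a proper divisor of 150: compute 88^(150/q) for q ∈ {2, 3, 5}.
88^75 ≡ 1 (mod 151)  [q = 2: ≡ 1 ✗]
88^50 ≡ 32 (mod 151)  [q = 3: ≢ 1 ✓]
88^30 ≡ 64 (mod 151)  [q = 5: ≢ 1 ✓]
The check at q = 2 fails, so 88 generates a proper subgroup.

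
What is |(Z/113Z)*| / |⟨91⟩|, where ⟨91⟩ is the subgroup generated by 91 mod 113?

Since 91 ∈ (Z/113Z)^×, its order divides φ(113) = 113 − 1 = 112 = 2^4 · 7.
Divisors of 112: 1, 2, 4, 7, 8, 14, 16, 28, 56, 112.
Test each divisor d:
91^1 ≡ 91 (mod 113)
91^2 ≡ 32 (mod 113)
91^4 ≡ 7 (mod 113)
91^7 ≡ 44 (mod 113)
91^8 ≡ 49 (mod 113)
91^14 ≡ 15 (mod 113)
91^16 ≡ 28 (mod 113)
91^28 ≡ 112 (mod 113)
91^56 ≡ 1 (mod 113) ✓
The order of 91 is 56, so the subgroup it generates has 56 elements.
[(Z/113Z)^× : ⟨91⟩] = 112/56 = 2.

2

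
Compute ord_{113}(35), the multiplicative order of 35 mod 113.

16

Since 35 ∈ (Z/113Z)^×, its order divides φ(113) = 113 − 1 = 112 = 2^4 · 7.
Divisors of 112: 1, 2, 4, 7, 8, 14, 16, 28, 56, 112.
Check 35^d mod 113 for each divisor in increasing order:
35^1 ≡ 35
35^2 ≡ 95
35^4 ≡ 98
35^7 ≡ 71
35^8 ≡ 112
35^14 ≡ 69
35^16 ≡ 1
Therefore the multiplicative order of 35 modulo 113 is 16.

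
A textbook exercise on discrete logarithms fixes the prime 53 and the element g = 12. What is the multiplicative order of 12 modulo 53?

52

By Lagrange's theorem, ord_53(12) divides φ(53) = 53 − 1 = 52 = 2^2 · 13.
Divisors of 52: 1, 2, 4, 13, 26, 52.
Evaluate successive powers at the divisors of 52:
12^1 ≡ 12 (mod 53)
12^2 ≡ 38 (mod 53)
12^4 ≡ 13 (mod 53)
12^13 ≡ 23 (mod 53)
12^26 ≡ 52 (mod 53)
12^52 ≡ 1 (mod 53) ✓
The smallest such exponent is 52, so the order of 12 is 52.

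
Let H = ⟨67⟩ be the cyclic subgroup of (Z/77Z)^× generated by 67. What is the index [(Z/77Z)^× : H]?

By Lagrange's theorem, ord_77(67) divides φ(77) = φ(7·11) = (7−1)·(11−1) = 6·10 = 60 = 2^2 · 3 · 5.
Divisors of 60: 1, 2, 3, 4, 5, 6, 10, 12, 15, 20, 30, 60.
Compute 67^d (mod 77) for the divisors d until we hit 1:
67^1 ≡ 67 (mod 77)
67^2 ≡ 23 (mod 77)
67^3 ≡ 1 (mod 77) ✓
The order of 67 is 3, so the subgroup it generates has 3 elements.
[(Z/77Z)^× : ⟨67⟩] = 60/3 = 20.

20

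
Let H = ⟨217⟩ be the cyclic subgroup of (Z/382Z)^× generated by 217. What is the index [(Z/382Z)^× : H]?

2

By Lagrange's theorem, ord_382(217) divides φ(382) = φ(2)·φ(191) = 1·190 = 190 = 2 · 5 · 19.
Divisors of 190: 1, 2, 5, 10, 19, 38, 95, 190.
Check 217^d mod 382 for each divisor in increasing order:
217^1 ≡ 217
217^2 ≡ 103
217^5 ≡ 221
217^10 ≡ 327
217^19 ≡ 109
217^38 ≡ 39
217^95 ≡ 1
So ord_382(217) = 95, hence |⟨217⟩| = 95.
Index = |(Z/382Z)^×| / |⟨217⟩| = 190 / 95 = 2.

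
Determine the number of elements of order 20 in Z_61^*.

φ(61) = 61 − 1 = 60 = 2^2 · 3 · 5.
In a cyclic group of order 60, there are φ(d) elements of order d for each divisor d of 60, and zero for non-divisors.
20 = 2^2 · 5 divides 60, and φ(20) = 8.

8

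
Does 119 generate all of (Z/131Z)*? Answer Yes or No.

Yes

φ(131) = 131 − 1 = 130 = 2 · 5 · 13.
It suffices to check that the order of 119 is not a proper divisor of 130: compute 119^(130/q) for q ∈ {2, 5, 13}.
119^65 ≡ 130 (mod 131)  [q = 2: ≢ 1 ✓]
119^26 ≡ 89 (mod 131)  [q = 5: ≢ 1 ✓]
119^10 ≡ 39 (mod 131)  [q = 13: ≢ 1 ✓]
None equal 1, so ord_131(119) = 130: 119 is a primitive root.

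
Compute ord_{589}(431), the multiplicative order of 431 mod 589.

90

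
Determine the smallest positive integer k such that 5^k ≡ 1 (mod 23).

22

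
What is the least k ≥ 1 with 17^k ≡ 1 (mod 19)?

The order of 17 must divide φ(19) = 19 − 1 = 18 = 2 · 3^2.
Divisors of 18: 1, 2, 3, 6, 9, 18.
Check 17^d mod 19 for each divisor in increasing order:
17^1 ≡ 17 (mod 19)
17^2 ≡ 4 (mod 19)
17^3 ≡ 11 (mod 19)
17^6 ≡ 7 (mod 19)
17^9 ≡ 1 (mod 19) ✓
Therefore the multiplicative order of 17 modulo 19 is 9.

9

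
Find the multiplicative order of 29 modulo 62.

10

ord(29) | φ(62) = φ(2)·φ(31) = 1·30 = 30 = 2 · 3 · 5.
Divisors of 30: 1, 2, 3, 5, 6, 10, 15, 30.
Compute 29^d (mod 62) for the divisors d until we hit 1:
29^1 ≡ 29 (mod 62)
29^2 ≡ 35 (mod 62)
29^3 ≡ 23 (mod 62)
29^5 ≡ 61 (mod 62)
29^6 ≡ 33 (mod 62)
29^10 ≡ 1 (mod 62) ✓
The smallest such exponent is 10, so the order of 29 is 10.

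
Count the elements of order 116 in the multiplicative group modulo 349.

56

φ(349) = 349 − 1 = 348 = 2^2 · 3 · 29.
Since (Z/349Z)^× is cyclic of order 348, the number of elements of order d is φ(d) when d | 348 and 0 otherwise.
116 = 2^2 · 29 divides 348, and φ(116) = 56.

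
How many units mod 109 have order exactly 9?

6

φ(109) = 109 − 1 = 108 = 2^2 · 3^3.
Since (Z/109Z)^× is cyclic of order 108, the number of elements of order d is φ(d) when d | 108 and 0 otherwise.
9 = 3^2 divides 108, and φ(9) = 6.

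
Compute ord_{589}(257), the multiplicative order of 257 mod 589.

90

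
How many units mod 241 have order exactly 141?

0

φ(241) = 241 − 1 = 240 = 2^4 · 3 · 5.
(Z/241Z)^× is cyclic (|G| = 240); a cyclic group of order m has exactly φ(d) elements of each order d | m, and none otherwise.
Since 141 ∤ 240, the count is 0.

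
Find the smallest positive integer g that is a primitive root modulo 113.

3

φ(113) = 113 − 1 = 112 = 2^4 · 7.
g is a primitive root iff g^(112/q) ≢ 1 (mod 113) for each prime q ∈ {2, 7}.
g = 2: 2^56 ≡ 1 — hits 1, so not a primitive root.
g = 3: 3^56 ≡ 112; 3^16 ≡ 49 — none is 1, so 3 is a primitive root.
The smallest primitive root modulo 113 is 3.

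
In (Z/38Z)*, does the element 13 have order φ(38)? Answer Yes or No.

φ(38) = φ(2)·φ(19) = 1·18 = 18 = 2 · 3^2.
13 is a primitive root mod 38 iff 13^(φ(38)/q) ≢ 1 for every prime q | φ(38), i.e. q ∈ {2, 3}.
13^9 ≡ 37 (mod 38)  [q = 2: ≢ 1 ✓]
13^6 ≡ 11 (mod 38)  [q = 3: ≢ 1 ✓]
Every test exponent gives a nontrivial residue, hence 13 generates the full group.

Yes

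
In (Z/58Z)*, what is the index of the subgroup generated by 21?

1

ord(21) | φ(58) = φ(2)·φ(29) = 1·28 = 28 = 2^2 · 7.
Divisors of 28: 1, 2, 4, 7, 14, 28.
Test each divisor d:
21^1 ≡ 21
21^2 ≡ 35
21^4 ≡ 7
21^7 ≡ 41
21^14 ≡ 57
21^28 ≡ 1
The order of 21 is 28, so the subgroup it generates has 28 elements.
Index = |(Z/58Z)^×| / |⟨21⟩| = 28 / 28 = 1.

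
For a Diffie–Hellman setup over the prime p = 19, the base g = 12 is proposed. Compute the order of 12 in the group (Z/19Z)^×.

By Lagrange's theorem, ord_19(12) divides φ(19) = 19 − 1 = 18 = 2 · 3^2.
Divisors of 18: 1, 2, 3, 6, 9, 18.
Check 12^d mod 19 for each divisor in increasing order:
12^1 ≡ 12
12^2 ≡ 11
12^3 ≡ 18
12^6 ≡ 1
So ord_19(12) = 6.

6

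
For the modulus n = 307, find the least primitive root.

5

φ(307) = 307 − 1 = 306 = 2 · 3^2 · 17.
Test candidates g = 2, 3, … against the prime factors q ∈ {2, 3, 17} of φ(307): g is a generator iff g^(306/q) ≢ 1 for every such q.
g = 2: 2^153 ≡ 306; 2^102 ≡ 1 — hits 1, so not a primitive root.
g = 3: 3^153 ≡ 306; 3^102 ≡ 1 — hits 1, so not a primitive root.
g = 4: 4^153 ≡ 1 — hits 1, so not a primitive root.
g = 5: 5^153 ≡ 306; 5^102 ≡ 289; 5^18 ≡ 81 — none is 1, so 5 is a primitive root.
Hence the least primitive root of 307 is 5.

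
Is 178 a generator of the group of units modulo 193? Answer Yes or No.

φ(193) = 193 − 1 = 192 = 2^6 · 3.
It suffices to check that the order of 178 is not a proper divisor of 192: compute 178^(192/q) for q ∈ {2, 3}.
178^96 ≡ 192 (mod 193)  [q = 2: ≢ 1 ✓]
178^64 ≡ 84 (mod 193)  [q = 3: ≢ 1 ✓]
Every test exponent gives a nontrivial residue, hence 178 generates the full group.

Yes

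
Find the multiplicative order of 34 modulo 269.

134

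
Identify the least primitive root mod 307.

5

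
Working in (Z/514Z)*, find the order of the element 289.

16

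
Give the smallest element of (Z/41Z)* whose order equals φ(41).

6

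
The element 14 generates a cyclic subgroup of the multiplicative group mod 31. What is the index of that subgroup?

ord(14) | φ(31) = 31 − 1 = 30 = 2 · 3 · 5.
Divisors of 30: 1, 2, 3, 5, 6, 10, 15, 30.
Evaluate successive powers at the divisors of 30:
14^1 ≡ 14 (mod 31)
14^2 ≡ 10 (mod 31)
14^3 ≡ 16 (mod 31)
14^5 ≡ 5 (mod 31)
14^6 ≡ 8 (mod 31)
14^10 ≡ 25 (mod 31)
14^15 ≡ 1 (mod 31) ✓
Thus |⟨14⟩| = ord(14) = 15.
[(Z/31Z)^× : ⟨14⟩] = 30/15 = 2.

2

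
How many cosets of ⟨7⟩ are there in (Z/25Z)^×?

The order of 7 must divide φ(25) = φ(5^2) = 5·(5−1) = 20 = 2^2 · 5.
Divisors of 20: 1, 2, 4, 5, 10, 20.
Check 7^d mod 25 for each divisor in increasing order:
7^1 ≡ 7 (mod 25)
7^2 ≡ 24 (mod 25)
7^4 ≡ 1 (mod 25) ✓
So ord_25(7) = 4, hence |⟨7⟩| = 4.
The index is φ(25) / ord(7) = 20 / 4 = 5.

5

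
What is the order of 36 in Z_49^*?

7

Since 36 ∈ (Z/49Z)^×, its order divides φ(49) = φ(7^2) = 7·(7−1) = 42 = 2 · 3 · 7.
Divisors of 42: 1, 2, 3, 6, 7, 14, 21, 42.
Test each divisor d:
36^1 ≡ 36
36^2 ≡ 22
36^3 ≡ 8
36^6 ≡ 15
36^7 ≡ 1
So ord_49(36) = 7.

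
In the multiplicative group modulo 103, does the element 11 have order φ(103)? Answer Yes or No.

Yes

φ(103) = 103 − 1 = 102 = 2 · 3 · 17.
11 is a primitive root mod 103 iff 11^(φ(103)/q) ≢ 1 for every prime q | φ(103), i.e. q ∈ {2, 3, 17}.
11^51 ≡ 102 (mod 103)  [q = 2: ≢ 1 ✓]
11^34 ≡ 56 (mod 103)  [q = 3: ≢ 1 ✓]
11^6 ≡ 64 (mod 103)  [q = 17: ≢ 1 ✓]
None equal 1, so ord_103(11) = 102: 11 is a primitive root.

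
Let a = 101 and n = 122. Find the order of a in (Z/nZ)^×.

The order of 101 must divide φ(122) = φ(2)·φ(61) = 1·60 = 60 = 2^2 · 3 · 5.
Divisors of 60: 1, 2, 3, 4, 5, 6, 10, 12, 15, 20, 30, 60.
Test each divisor d:
101^1 ≡ 101
101^2 ≡ 75
101^3 ≡ 11
101^4 ≡ 13
101^5 ≡ 93
101^6 ≡ 121
101^10 ≡ 109
101^12 ≡ 1
Therefore the multiplicative order of 101 modulo 122 is 12.

12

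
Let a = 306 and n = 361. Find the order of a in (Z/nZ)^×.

342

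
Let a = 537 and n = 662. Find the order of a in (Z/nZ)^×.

110

ord(537) | φ(662) = φ(2)·φ(331) = 1·330 = 330 = 2 · 3 · 5 · 11.
Divisors of 330: 1, 2, 3, 5, 6, 10, 11, 15, 22, 30, 33, 55, 66, 110, 165, 330.
Check 537^d mod 662 for each divisor in increasing order:
537^1 ≡ 537 (mod 662)
537^2 ≡ 399 (mod 662)
537^3 ≡ 437 (mod 662)
537^5 ≡ 257 (mod 662)
537^6 ≡ 313 (mod 662)
537^10 ≡ 511 (mod 662)
537^11 ≡ 339 (mod 662)
537^15 ≡ 251 (mod 662)
537^22 ≡ 395 (mod 662)
537^30 ≡ 111 (mod 662)
537^33 ≡ 181 (mod 662)
537^55 ≡ 661 (mod 662)
537^66 ≡ 323 (mod 662)
537^110 ≡ 1 (mod 662) ✓
The smallest such exponent is 110, so the order of 537 is 110.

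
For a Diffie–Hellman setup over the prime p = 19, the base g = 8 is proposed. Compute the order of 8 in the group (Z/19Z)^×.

6

The order of 8 must divide φ(19) = 19 − 1 = 18 = 2 · 3^2.
Divisors of 18: 1, 2, 3, 6, 9, 18.
Test each divisor d:
8^1 ≡ 8 (mod 19)
8^2 ≡ 7 (mod 19)
8^3 ≡ 18 (mod 19)
8^6 ≡ 1 (mod 19) ✓
Hence ord(8) = 6.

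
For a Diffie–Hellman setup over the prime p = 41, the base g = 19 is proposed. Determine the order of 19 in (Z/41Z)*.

40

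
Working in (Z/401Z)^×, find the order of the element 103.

200

Since 103 ∈ (Z/401Z)^×, its order divides φ(401) = 401 − 1 = 400 = 2^4 · 5^2.
Divisors of 400: 1, 2, 4, 5, 8, 10, 16, 20, 25, 40, 50, 80, 100, 200, 400.
Test each divisor d:
103^1 ≡ 103 (mod 401)
103^2 ≡ 183 (mod 401)
103^4 ≡ 206 (mod 401)
103^5 ≡ 366 (mod 401)
103^8 ≡ 331 (mod 401)
103^10 ≡ 22 (mod 401)
103^16 ≡ 88 (mod 401)
103^20 ≡ 83 (mod 401)
103^25 ≡ 303 (mod 401)
103^40 ≡ 72 (mod 401)
103^50 ≡ 381 (mod 401)
103^80 ≡ 372 (mod 401)
103^100 ≡ 400 (mod 401)
103^200 ≡ 1 (mod 401) ✓
Hence ord(103) = 200.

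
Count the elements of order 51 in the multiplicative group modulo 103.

32

φ(103) = 103 − 1 = 102 = 2 · 3 · 17.
Since (Z/103Z)^× is cyclic of order 102, the number of elements of order d is φ(d) when d | 102 and 0 otherwise.
51 = 3 · 17 divides 102, and φ(51) = 32.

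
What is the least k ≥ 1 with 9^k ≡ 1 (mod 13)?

The order of 9 must divide φ(13) = 13 − 1 = 12 = 2^2 · 3.
Divisors of 12: 1, 2, 3, 4, 6, 12.
Test each divisor d:
9^1 ≡ 9 (mod 13)
9^2 ≡ 3 (mod 13)
9^3 ≡ 1 (mod 13) ✓
So ord_13(9) = 3.

3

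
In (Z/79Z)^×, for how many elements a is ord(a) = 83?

φ(79) = 79 − 1 = 78 = 2 · 3 · 13.
(Z/79Z)^× is cyclic (|G| = 78); a cyclic group of order m has exactly φ(d) elements of each order d | m, and none otherwise.
83 does not divide 78, so no element of (Z/79Z)^× has order 83.

0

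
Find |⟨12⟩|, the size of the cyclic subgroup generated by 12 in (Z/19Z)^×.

6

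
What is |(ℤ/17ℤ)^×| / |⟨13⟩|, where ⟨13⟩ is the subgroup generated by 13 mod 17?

ord(13) | φ(17) = 17 − 1 = 16 = 2^4.
Divisors of 16: 1, 2, 4, 8, 16.
Compute 13^d (mod 17) for the divisors d until we hit 1:
13^1 ≡ 13 (mod 17)
13^2 ≡ 16 (mod 17)
13^4 ≡ 1 (mod 17) ✓
Thus |⟨13⟩| = ord(13) = 4.
The index is φ(17) / ord(13) = 16 / 4 = 4.

4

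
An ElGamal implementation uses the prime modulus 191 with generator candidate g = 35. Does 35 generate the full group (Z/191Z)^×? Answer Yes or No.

Yes

φ(191) = 191 − 1 = 190 = 2 · 5 · 19.
An element g generates (Z/191Z)^× iff g^(190/q) ≢ 1 (mod 191) for each prime q ∈ {2, 5, 19}.
35^95 ≡ 190 (mod 191)  [q = 2: ≢ 1 ✓]
35^38 ≡ 39 (mod 191)  [q = 5: ≢ 1 ✓]
35^10 ≡ 177 (mod 191)  [q = 19: ≢ 1 ✓]
None equal 1, so ord_191(35) = 190: 35 is a primitive root.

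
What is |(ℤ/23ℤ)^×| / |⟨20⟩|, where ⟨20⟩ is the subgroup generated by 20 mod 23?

ord(20) | φ(23) = 23 − 1 = 22 = 2 · 11.
Divisors of 22: 1, 2, 11, 22.
Compute 20^d (mod 23) for the divisors d until we hit 1:
20^1 ≡ 20 (mod 23)
20^2 ≡ 9 (mod 23)
20^11 ≡ 22 (mod 23)
20^22 ≡ 1 (mod 23) ✓
So ord_23(20) = 22, hence |⟨20⟩| = 22.
Index = |(Z/23Z)^×| / |⟨20⟩| = 22 / 22 = 1.

1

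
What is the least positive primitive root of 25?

2

φ(25) = φ(5^2) = 5·(5−1) = 20 = 2^2 · 5.
Test candidates g = 2, 3, … against the prime factors q ∈ {2, 5} of φ(25): g is a generator iff g^(20/q) ≢ 1 for every such q.
g = 2: 2^10 ≡ 24; 2^4 ≡ 16 — none is 1, so 2 is a primitive root.
So 2 is the smallest generator of (Z/25Z)^×.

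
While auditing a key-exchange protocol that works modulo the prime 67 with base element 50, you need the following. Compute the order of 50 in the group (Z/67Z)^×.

66

The order of 50 must divide φ(67) = 67 − 1 = 66 = 2 · 3 · 11.
Divisors of 66: 1, 2, 3, 6, 11, 22, 33, 66.
Compute 50^d (mod 67) for the divisors d until we hit 1:
50^1 ≡ 50 (mod 67)
50^2 ≡ 21 (mod 67)
50^3 ≡ 45 (mod 67)
50^6 ≡ 15 (mod 67)
50^11 ≡ 38 (mod 67)
50^22 ≡ 37 (mod 67)
50^33 ≡ 66 (mod 67)
50^66 ≡ 1 (mod 67) ✓
The smallest such exponent is 66, so the order of 50 is 66.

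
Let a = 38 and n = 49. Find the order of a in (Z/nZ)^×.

42

The order of 38 must divide φ(49) = φ(7^2) = 7·(7−1) = 42 = 2 · 3 · 7.
Divisors of 42: 1, 2, 3, 6, 7, 14, 21, 42.
Compute 38^d (mod 49) for the divisors d until we hit 1:
38^1 ≡ 38 (mod 49)
38^2 ≡ 23 (mod 49)
38^3 ≡ 41 (mod 49)
38^6 ≡ 15 (mod 49)
38^7 ≡ 31 (mod 49)
38^14 ≡ 30 (mod 49)
38^21 ≡ 48 (mod 49)
38^42 ≡ 1 (mod 49) ✓
Therefore the multiplicative order of 38 modulo 49 is 42.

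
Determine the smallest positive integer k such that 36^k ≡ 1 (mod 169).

ord(36) | φ(169) = φ(13^2) = 13·(13−1) = 156 = 2^2 · 3 · 13.
Divisors of 156: 1, 2, 3, 4, 6, 12, 13, 26, 39, 52, 78, 156.
Test each divisor d:
36^1 ≡ 36 (mod 169)
36^2 ≡ 113 (mod 169)
36^3 ≡ 12 (mod 169)
36^4 ≡ 94 (mod 169)
36^6 ≡ 144 (mod 169)
36^12 ≡ 118 (mod 169)
36^13 ≡ 23 (mod 169)
36^26 ≡ 22 (mod 169)
36^39 ≡ 168 (mod 169)
36^52 ≡ 146 (mod 169)
36^78 ≡ 1 (mod 169) ✓
Hence ord(36) = 78.

78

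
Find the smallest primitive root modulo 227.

2

φ(227) = 227 − 1 = 226 = 2 · 113.
g is a primitive root iff g^(226/q) ≢ 1 (mod 227) for each prime q ∈ {2, 113}.
g = 2: 2^113 ≡ 226; 2^2 ≡ 4 — none is 1, so 2 is a primitive root.
Hence the least primitive root of 227 is 2.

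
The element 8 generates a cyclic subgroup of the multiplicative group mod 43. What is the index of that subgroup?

The order of 8 must divide φ(43) = 43 − 1 = 42 = 2 · 3 · 7.
Divisors of 42: 1, 2, 3, 6, 7, 14, 21, 42.
Test each divisor d:
8^1 ≡ 8
8^2 ≡ 21
8^3 ≡ 39
8^6 ≡ 16
8^7 ≡ 42
8^14 ≡ 1
So ord_43(8) = 14, hence |⟨8⟩| = 14.
[(Z/43Z)^× : ⟨8⟩] = 42/14 = 3.

3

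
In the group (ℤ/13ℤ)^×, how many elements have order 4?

φ(13) = 13 − 1 = 12 = 2^2 · 3.
In a cyclic group of order 12, there are φ(d) elements of order d for each divisor d of 12, and zero for non-divisors.
4 = 2^2 divides 12, and φ(4) = 2.

2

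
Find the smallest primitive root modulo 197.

2

φ(197) = 197 − 1 = 196 = 2^2 · 7^2.
g is a primitive root iff g^(196/q) ≢ 1 (mod 197) for each prime q ∈ {2, 7}.
g = 2: 2^98 ≡ 196; 2^28 ≡ 104 — none is 1, so 2 is a primitive root.
Hence the least primitive root of 197 is 2.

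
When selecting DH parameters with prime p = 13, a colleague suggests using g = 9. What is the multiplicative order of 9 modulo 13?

3

By Lagrange's theorem, ord_13(9) divides φ(13) = 13 − 1 = 12 = 2^2 · 3.
Divisors of 12: 1, 2, 3, 4, 6, 12.
Compute 9^d (mod 13) for the divisors d until we hit 1:
9^1 ≡ 9 (mod 13)
9^2 ≡ 3 (mod 13)
9^3 ≡ 1 (mod 13) ✓
Hence ord(9) = 3.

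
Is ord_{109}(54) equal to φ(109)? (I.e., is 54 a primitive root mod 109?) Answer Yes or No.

No

φ(109) = 109 − 1 = 108 = 2^2 · 3^3.
54 is a primitive root mod 109 iff 54^(φ(109)/q) ≢ 1 for every prime q | φ(109), i.e. q ∈ {2, 3}.
54^54 ≡ 108 (mod 109)  [q = 2: ≢ 1 ✓]
54^36 ≡ 1 (mod 109)  [q = 3: ≡ 1 ✗]
The check at q = 3 fails, so 54 generates a proper subgroup.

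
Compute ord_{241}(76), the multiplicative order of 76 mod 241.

16

ord(76) | φ(241) = 241 − 1 = 240 = 2^4 · 3 · 5.
Divisors of 240: 1, 2, 3, 4, 5, 6, 8, 10, 12, 15, 16, 20, 24, 30, 40, 48, 60, 80, 120, 240.
Compute 76^d (mod 241) for the divisors d until we hit 1:
76^1 ≡ 76 (mod 241)
76^2 ≡ 233 (mod 241)
76^3 ≡ 115 (mod 241)
76^4 ≡ 64 (mod 241)
76^5 ≡ 44 (mod 241)
76^6 ≡ 211 (mod 241)
76^8 ≡ 240 (mod 241)
76^10 ≡ 8 (mod 241)
76^12 ≡ 177 (mod 241)
76^15 ≡ 111 (mod 241)
76^16 ≡ 1 (mod 241) ✓
So ord_241(76) = 16.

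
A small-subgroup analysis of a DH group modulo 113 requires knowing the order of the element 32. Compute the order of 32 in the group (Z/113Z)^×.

Since 32 ∈ (Z/113Z)^×, its order divides φ(113) = 113 − 1 = 112 = 2^4 · 7.
Divisors of 112: 1, 2, 4, 7, 8, 14, 16, 28, 56, 112.
Check 32^d mod 113 for each divisor in increasing order:
32^1 ≡ 32 (mod 113)
32^2 ≡ 7 (mod 113)
32^4 ≡ 49 (mod 113)
32^7 ≡ 15 (mod 113)
32^8 ≡ 28 (mod 113)
32^14 ≡ 112 (mod 113)
32^16 ≡ 106 (mod 113)
32^28 ≡ 1 (mod 113) ✓
Therefore the multiplicative order of 32 modulo 113 is 28.

28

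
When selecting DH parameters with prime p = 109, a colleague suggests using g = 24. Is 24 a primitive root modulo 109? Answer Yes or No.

Yes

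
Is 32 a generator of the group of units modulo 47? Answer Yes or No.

No

φ(47) = 47 − 1 = 46 = 2 · 23.
It suffices to check that the order of 32 is not a proper divisor of 46: compute 32^(46/q) for q ∈ {2, 23}.
32^23 ≡ 1 (mod 47)  [q = 2: ≡ 1 ✗]
32^2 ≡ 37 (mod 47)  [q = 23: ≢ 1 ✓]
The check at q = 2 fails, so 32 generates a proper subgroup.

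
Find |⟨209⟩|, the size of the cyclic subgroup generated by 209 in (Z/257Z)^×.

Since 209 ∈ (Z/257Z)^×, its order divides φ(257) = 257 − 1 = 256 = 2^8.
Divisors of 256: 1, 2, 4, 8, 16, 32, 64, 128, 256.
Compute 209^d (mod 257) for the divisors d until we hit 1:
209^1 ≡ 209 (mod 257)
209^2 ≡ 248 (mod 257)
209^4 ≡ 81 (mod 257)
209^8 ≡ 136 (mod 257)
209^16 ≡ 249 (mod 257)
209^32 ≡ 64 (mod 257)
209^64 ≡ 241 (mod 257)
209^128 ≡ 256 (mod 257)
209^256 ≡ 1 (mod 257) ✓
Therefore the multiplicative order of 209 modulo 257 is 256.

256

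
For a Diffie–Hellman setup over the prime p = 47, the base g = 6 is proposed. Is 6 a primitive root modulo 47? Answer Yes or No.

φ(47) = 47 − 1 = 46 = 2 · 23.
It suffices to check that the order of 6 is not a proper divisor of 46: compute 6^(46/q) for q ∈ {2, 23}.
6^23 ≡ 1 (mod 47)  [q = 2: ≡ 1 ✗]
6^2 ≡ 36 (mod 47)  [q = 23: ≢ 1 ✓]
The check at q = 2 fails, so 6 generates a proper subgroup.

No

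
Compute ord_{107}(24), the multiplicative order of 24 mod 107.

106

The order of 24 must divide φ(107) = 107 − 1 = 106 = 2 · 53.
Divisors of 106: 1, 2, 53, 106.
Evaluate successive powers at the divisors of 106:
24^1 ≡ 24 (mod 107)
24^2 ≡ 41 (mod 107)
24^53 ≡ 106 (mod 107)
24^106 ≡ 1 (mod 107) ✓
Hence ord(24) = 106.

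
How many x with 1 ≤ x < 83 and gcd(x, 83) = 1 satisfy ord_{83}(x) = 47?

φ(83) = 83 − 1 = 82 = 2 · 41.
In a cyclic group of order 82, there are φ(d) elements of order d for each divisor d of 82, and zero for non-divisors.
Here 82 is not a multiple of 47, so there are no elements of order 47.

0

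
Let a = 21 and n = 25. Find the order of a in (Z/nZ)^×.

The order of 21 must divide φ(25) = φ(5^2) = 5·(5−1) = 20 = 2^2 · 5.
Divisors of 20: 1, 2, 4, 5, 10, 20.
Check 21^d mod 25 for each divisor in increasing order:
21^1 ≡ 21 (mod 25)
21^2 ≡ 16 (mod 25)
21^4 ≡ 6 (mod 25)
21^5 ≡ 1 (mod 25) ✓
So ord_25(21) = 5.

5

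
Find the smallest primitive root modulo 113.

3

φ(113) = 113 − 1 = 112 = 2^4 · 7.
Test candidates g = 2, 3, … against the prime factors q ∈ {2, 7} of φ(113): g is a generator iff g^(112/q) ≢ 1 for every such q.
g = 2: 2^56 ≡ 1 — hits 1, so not a primitive root.
g = 3: 3^56 ≡ 112; 3^16 ≡ 49 — none is 1, so 3 is a primitive root.
So 3 is the smallest generator of (Z/113Z)^×.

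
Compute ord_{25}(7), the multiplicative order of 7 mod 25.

4

Since 7 ∈ (Z/25Z)^×, its order divides φ(25) = φ(5^2) = 5·(5−1) = 20 = 2^2 · 5.
Divisors of 20: 1, 2, 4, 5, 10, 20.
Compute 7^d (mod 25) for the divisors d until we hit 1:
7^1 ≡ 7 (mod 25)
7^2 ≡ 24 (mod 25)
7^4 ≡ 1 (mod 25) ✓
Therefore the multiplicative order of 7 modulo 25 is 4.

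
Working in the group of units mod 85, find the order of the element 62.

Since 62 ∈ (Z/85Z)^×, its order divides φ(85) = φ(5·17) = (5−1)·(17−1) = 4·16 = 64 = 2^6.
Divisors of 64: 1, 2, 4, 8, 16, 32, 64.
Test each divisor d:
62^1 ≡ 62 (mod 85)
62^2 ≡ 19 (mod 85)
62^4 ≡ 21 (mod 85)
62^8 ≡ 16 (mod 85)
62^16 ≡ 1 (mod 85) ✓
The smallest such exponent is 16, so the order of 62 is 16.

16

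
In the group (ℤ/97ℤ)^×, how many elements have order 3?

2

φ(97) = 97 − 1 = 96 = 2^5 · 3.
In a cyclic group of order 96, there are φ(d) elements of order d for each divisor d of 96, and zero for non-divisors.
3 | 96, and φ(3) = 3 − 1 = 2.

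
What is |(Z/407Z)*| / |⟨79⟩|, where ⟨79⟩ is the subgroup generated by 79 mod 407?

By Lagrange's theorem, ord_407(79) divides φ(407) = φ(11·37) = (11−1)·(37−1) = 10·36 = 360 = 2^3 · 3^2 · 5.
Divisors of 360: 1, 2, 3, 4, 5, 6, 8, 9, 10, 12, 15, 18, 20, 24, 30, 36, 40, 45, 60, 72, 90, 120, 180, 360.
Test each divisor d:
79^1 ≡ 79 (mod 407)
79^2 ≡ 136 (mod 407)
79^3 ≡ 162 (mod 407)
79^4 ≡ 181 (mod 407)
79^5 ≡ 54 (mod 407)
79^6 ≡ 196 (mod 407)
79^8 ≡ 201 (mod 407)
79^9 ≡ 6 (mod 407)
79^10 ≡ 67 (mod 407)
79^12 ≡ 158 (mod 407)
79^15 ≡ 362 (mod 407)
79^18 ≡ 36 (mod 407)
79^20 ≡ 12 (mod 407)
79^24 ≡ 137 (mod 407)
79^30 ≡ 397 (mod 407)
79^36 ≡ 75 (mod 407)
79^40 ≡ 144 (mod 407)
79^45 ≡ 43 (mod 407)
79^60 ≡ 100 (mod 407)
79^72 ≡ 334 (mod 407)
79^90 ≡ 221 (mod 407)
79^120 ≡ 232 (mod 407)
79^180 ≡ 1 (mod 407) ✓
Thus |⟨79⟩| = ord(79) = 180.
[(Z/407Z)^× : ⟨79⟩] = 360/180 = 2.

2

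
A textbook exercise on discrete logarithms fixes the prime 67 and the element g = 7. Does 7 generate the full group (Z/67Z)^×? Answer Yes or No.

Yes

φ(67) = 67 − 1 = 66 = 2 · 3 · 11.
An element g generates (Z/67Z)^× iff g^(66/q) ≢ 1 (mod 67) for each prime q ∈ {2, 3, 11}.
7^33 ≡ 66 (mod 67)  [q = 2: ≢ 1 ✓]
7^22 ≡ 29 (mod 67)  [q = 3: ≢ 1 ✓]
7^6 ≡ 64 (mod 67)  [q = 11: ≢ 1 ✓]
Every test exponent gives a nontrivial residue, hence 7 generates the full group.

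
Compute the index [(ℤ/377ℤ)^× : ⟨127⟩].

The order of 127 must divide φ(377) = φ(13·29) = (13−1)·(29−1) = 12·28 = 336 = 2^4 · 3 · 7.
Divisors of 336: 1, 2, 3, 4, 6, 7, 8, 12, 14, 16, 21, 24, 28, 42, 48, 56, 84, 112, 168, 336.
Evaluate successive powers at the divisors of 336:
127^1 ≡ 127
127^2 ≡ 295
127^3 ≡ 142
127^4 ≡ 315
127^6 ≡ 183
127^7 ≡ 244
127^8 ≡ 74
127^12 ≡ 313
127^14 ≡ 347
127^16 ≡ 198
127^21 ≡ 220
127^24 ≡ 326
127^28 ≡ 146
127^42 ≡ 144
127^48 ≡ 339
127^56 ≡ 204
127^84 ≡ 1
So ord_377(127) = 84, hence |⟨127⟩| = 84.
The index is φ(377) / ord(127) = 336 / 84 = 4.

4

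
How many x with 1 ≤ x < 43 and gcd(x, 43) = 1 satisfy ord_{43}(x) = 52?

0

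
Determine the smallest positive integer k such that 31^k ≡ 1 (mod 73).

72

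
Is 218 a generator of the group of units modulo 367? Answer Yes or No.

Yes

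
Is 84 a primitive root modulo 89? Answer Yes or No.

No

φ(89) = 89 − 1 = 88 = 2^3 · 11.
84 is a primitive root mod 89 iff 84^(φ(89)/q) ≢ 1 for every prime q | φ(89), i.e. q ∈ {2, 11}.
84^44 ≡ 1 (mod 89)  [q = 2: ≡ 1 ✗]
84^8 ≡ 4 (mod 89)  [q = 11: ≢ 1 ✓]
The check at q = 2 fails, so 84 generates a proper subgroup.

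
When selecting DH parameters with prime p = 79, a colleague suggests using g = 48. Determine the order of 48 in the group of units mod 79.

ord(48) | φ(79) = 79 − 1 = 78 = 2 · 3 · 13.
Divisors of 78: 1, 2, 3, 6, 13, 26, 39, 78.
Evaluate successive powers at the divisors of 78:
48^1 ≡ 48
48^2 ≡ 13
48^3 ≡ 71
48^6 ≡ 64
48^13 ≡ 56
48^26 ≡ 55
48^39 ≡ 78
48^78 ≡ 1
Hence ord(48) = 78.

78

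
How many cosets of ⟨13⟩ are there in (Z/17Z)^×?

By Lagrange's theorem, ord_17(13) divides φ(17) = 17 − 1 = 16 = 2^4.
Divisors of 16: 1, 2, 4, 8, 16.
Evaluate successive powers at the divisors of 16:
13^1 ≡ 13 (mod 17)
13^2 ≡ 16 (mod 17)
13^4 ≡ 1 (mod 17) ✓
So ord_17(13) = 4, hence |⟨13⟩| = 4.
The index is φ(17) / ord(13) = 16 / 4 = 4.

4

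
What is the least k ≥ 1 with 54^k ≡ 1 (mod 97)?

Since 54 ∈ (Z/97Z)^×, its order divides φ(97) = 97 − 1 = 96 = 2^5 · 3.
Divisors of 96: 1, 2, 3, 4, 6, 8, 12, 16, 24, 32, 48, 96.
Evaluate successive powers at the divisors of 96:
54^1 ≡ 54
54^2 ≡ 6
54^3 ≡ 33
54^4 ≡ 36
54^6 ≡ 22
54^8 ≡ 35
54^12 ≡ 96
54^16 ≡ 61
54^24 ≡ 1
So ord_97(54) = 24.

24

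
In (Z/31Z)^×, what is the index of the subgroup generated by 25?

ord(25) | φ(31) = 31 − 1 = 30 = 2 · 3 · 5.
Divisors of 30: 1, 2, 3, 5, 6, 10, 15, 30.
Evaluate successive powers at the divisors of 30:
25^1 ≡ 25 (mod 31)
25^2 ≡ 5 (mod 31)
25^3 ≡ 1 (mod 31) ✓
Thus |⟨25⟩| = ord(25) = 3.
Index = |(Z/31Z)^×| / |⟨25⟩| = 30 / 3 = 10.

10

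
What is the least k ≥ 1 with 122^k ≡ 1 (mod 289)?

The order of 122 must divide φ(289) = φ(17^2) = 17·(17−1) = 272 = 2^4 · 17.
Divisors of 272: 1, 2, 4, 8, 16, 17, 34, 68, 136, 272.
Test each divisor d:
122^1 ≡ 122 (mod 289)
122^2 ≡ 145 (mod 289)
122^4 ≡ 217 (mod 289)
122^8 ≡ 271 (mod 289)
122^16 ≡ 35 (mod 289)
122^17 ≡ 224 (mod 289)
122^34 ≡ 179 (mod 289)
122^68 ≡ 251 (mod 289)
122^136 ≡ 288 (mod 289)
122^272 ≡ 1 (mod 289) ✓
The smallest such exponent is 272, so the order of 122 is 272.

272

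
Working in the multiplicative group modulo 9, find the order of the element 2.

The order of 2 must divide φ(9) = φ(3^2) = 3·(3−1) = 6 = 2 · 3.
Divisors of 6: 1, 2, 3, 6.
Compute 2^d (mod 9) for the divisors d until we hit 1:
2^1 ≡ 2
2^2 ≡ 4
2^3 ≡ 8
2^6 ≡ 1
The smallest such exponent is 6, so the order of 2 is 6.

6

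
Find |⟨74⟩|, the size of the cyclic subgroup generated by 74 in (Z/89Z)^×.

88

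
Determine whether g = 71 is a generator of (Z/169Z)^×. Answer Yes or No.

Yes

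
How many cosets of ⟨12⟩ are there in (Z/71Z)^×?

2

The order of 12 must divide φ(71) = 71 − 1 = 70 = 2 · 5 · 7.
Divisors of 70: 1, 2, 5, 7, 10, 14, 35, 70.
Check 12^d mod 71 for each divisor in increasing order:
12^1 ≡ 12 (mod 71)
12^2 ≡ 2 (mod 71)
12^5 ≡ 48 (mod 71)
12^7 ≡ 25 (mod 71)
12^10 ≡ 32 (mod 71)
12^14 ≡ 57 (mod 71)
12^35 ≡ 1 (mod 71) ✓
The order of 12 is 35, so the subgroup it generates has 35 elements.
[(Z/71Z)^× : ⟨12⟩] = 70/35 = 2.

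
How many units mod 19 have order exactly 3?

φ(19) = 19 − 1 = 18 = 2 · 3^2.
(Z/19Z)^× is cyclic (|G| = 18); a cyclic group of order m has exactly φ(d) elements of each order d | m, and none otherwise.
3 | 18, and φ(3) = 3 − 1 = 2.

2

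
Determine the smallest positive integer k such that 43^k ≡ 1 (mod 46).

22

By Lagrange's theorem, ord_46(43) divides φ(46) = φ(2)·φ(23) = 1·22 = 22 = 2 · 11.
Divisors of 22: 1, 2, 11, 22.
Evaluate successive powers at the divisors of 22:
43^1 ≡ 43 (mod 46)
43^2 ≡ 9 (mod 46)
43^11 ≡ 45 (mod 46)
43^22 ≡ 1 (mod 46) ✓
Therefore the multiplicative order of 43 modulo 46 is 22.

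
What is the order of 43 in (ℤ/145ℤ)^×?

28

ord(43) | φ(145) = φ(5·29) = (5−1)·(29−1) = 4·28 = 112 = 2^4 · 7.
Divisors of 112: 1, 2, 4, 7, 8, 14, 16, 28, 56, 112.
Evaluate successive powers at the divisors of 112:
43^1 ≡ 43 (mod 145)
43^2 ≡ 109 (mod 145)
43^4 ≡ 136 (mod 145)
43^7 ≡ 12 (mod 145)
43^8 ≡ 81 (mod 145)
43^14 ≡ 144 (mod 145)
43^16 ≡ 36 (mod 145)
43^28 ≡ 1 (mod 145) ✓
Therefore the multiplicative order of 43 modulo 145 is 28.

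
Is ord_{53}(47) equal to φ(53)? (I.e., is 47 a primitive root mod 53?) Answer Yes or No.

No

φ(53) = 53 − 1 = 52 = 2^2 · 13.
47 is a primitive root mod 53 iff 47^(φ(53)/q) ≢ 1 for every prime q | φ(53), i.e. q ∈ {2, 13}.
47^26 ≡ 1 (mod 53)  [q = 2: ≡ 1 ✗]
47^4 ≡ 24 (mod 53)  [q = 13: ≢ 1 ✓]
Since 47^26 ≡ 1, the order of 47 divides 26 < 52, so 47 is not a primitive root.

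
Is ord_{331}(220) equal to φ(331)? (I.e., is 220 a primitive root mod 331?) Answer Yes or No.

No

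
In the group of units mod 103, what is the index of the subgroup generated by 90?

3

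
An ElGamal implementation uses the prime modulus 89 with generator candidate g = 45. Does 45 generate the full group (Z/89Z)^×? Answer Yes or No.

No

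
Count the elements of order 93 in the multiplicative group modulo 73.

φ(73) = 73 − 1 = 72 = 2^3 · 3^2.
Since (Z/73Z)^× is cyclic of order 72, the number of elements of order d is φ(d) when d | 72 and 0 otherwise.
93 does not divide 72, so no element of (Z/73Z)^× has order 93.

0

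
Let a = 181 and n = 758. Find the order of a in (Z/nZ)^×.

The order of 181 must divide φ(758) = φ(2)·φ(379) = 1·378 = 378 = 2 · 3^3 · 7.
Divisors of 378: 1, 2, 3, 6, 7, 9, 14, 18, 21, 27, 42, 54, 63, 126, 189, 378.
Test each divisor d:
181^1 ≡ 181 (mod 758)
181^2 ≡ 167 (mod 758)
181^3 ≡ 665 (mod 758)
181^6 ≡ 311 (mod 758)
181^7 ≡ 199 (mod 758)
181^9 ≡ 639 (mod 758)
181^14 ≡ 185 (mod 758)
181^18 ≡ 517 (mod 758)
181^21 ≡ 431 (mod 758)
181^27 ≡ 633 (mod 758)
181^42 ≡ 51 (mod 758)
181^54 ≡ 465 (mod 758)
181^63 ≡ 757 (mod 758)
181^126 ≡ 1 (mod 758) ✓
Hence ord(181) = 126.

126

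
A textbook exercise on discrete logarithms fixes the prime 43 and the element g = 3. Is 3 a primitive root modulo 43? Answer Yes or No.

Yes

φ(43) = 43 − 1 = 42 = 2 · 3 · 7.
An element g generates (Z/43Z)^× iff g^(42/q) ≢ 1 (mod 43) for each prime q ∈ {2, 3, 7}.
3^21 ≡ 42 (mod 43)  [q = 2: ≢ 1 ✓]
3^14 ≡ 36 (mod 43)  [q = 3: ≢ 1 ✓]
3^6 ≡ 41 (mod 43)  [q = 7: ≢ 1 ✓]
None equal 1, so ord_43(3) = 42: 3 is a primitive root.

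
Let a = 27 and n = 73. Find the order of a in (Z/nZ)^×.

4

ord(27) | φ(73) = 73 − 1 = 72 = 2^3 · 3^2.
Divisors of 72: 1, 2, 3, 4, 6, 8, 9, 12, 18, 24, 36, 72.
Compute 27^d (mod 73) for the divisors d until we hit 1:
27^1 ≡ 27 (mod 73)
27^2 ≡ 72 (mod 73)
27^3 ≡ 46 (mod 73)
27^4 ≡ 1 (mod 73) ✓
Hence ord(27) = 4.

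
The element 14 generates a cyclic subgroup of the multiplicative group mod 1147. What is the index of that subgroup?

18

ord(14) | φ(1147) = φ(31·37) = (31−1)·(37−1) = 30·36 = 1080 = 2^3 · 3^3 · 5.
Divisors of 1080: 1, 2, 3, 4, 5, 6, 8, 9, 10, 12, 15, 18, 20, 24, 27, 30, 36, 40, 45, 54, 60, 72, 90, 108, 120, 135, 180, 216, 270, 360, 540, 1080.
Test each divisor d:
14^1 ≡ 14 (mod 1147)
14^2 ≡ 196 (mod 1147)
14^3 ≡ 450 (mod 1147)
14^4 ≡ 565 (mod 1147)
14^5 ≡ 1028 (mod 1147)
14^6 ≡ 628 (mod 1147)
14^8 ≡ 359 (mod 1147)
14^9 ≡ 438 (mod 1147)
14^10 ≡ 397 (mod 1147)
14^12 ≡ 963 (mod 1147)
14^15 ≡ 931 (mod 1147)
14^18 ≡ 295 (mod 1147)
14^20 ≡ 470 (mod 1147)
14^24 ≡ 593 (mod 1147)
14^27 ≡ 746 (mod 1147)
14^30 ≡ 776 (mod 1147)
14^36 ≡ 1000 (mod 1147)
14^40 ≡ 676 (mod 1147)
14^45 ≡ 993 (mod 1147)
14^54 ≡ 221 (mod 1147)
14^60 ≡ 1 (mod 1147) ✓
So ord_1147(14) = 60, hence |⟨14⟩| = 60.
Index = |(Z/1147Z)^×| / |⟨14⟩| = 1080 / 60 = 18.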